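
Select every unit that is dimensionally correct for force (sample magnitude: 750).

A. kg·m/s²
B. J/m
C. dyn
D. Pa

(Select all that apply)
A, B, C

force has SI base units: kg * m / s^2

Checking each option against kg * m / s^2:
  A. kg·m/s²: ✓ matches
  B. J/m: ✓ matches
  C. dyn: ✓ matches
  D. Pa: ✗ does not match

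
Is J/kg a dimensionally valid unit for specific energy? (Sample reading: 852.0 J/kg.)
Yes

specific energy has SI base units: m^2 / s^2
J/kg reduces to the same SI base units, so it is a valid unit for specific energy.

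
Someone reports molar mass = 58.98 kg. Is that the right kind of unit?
No

molar mass has SI base units: kg / mol
kg does NOT reduce to kg / mol; a valid unit for molar mass would be e.g. kg/mol.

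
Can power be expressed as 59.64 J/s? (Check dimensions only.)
Yes

power has SI base units: kg * m^2 / s^3
J/s reduces to the same SI base units, so it is a valid unit for power.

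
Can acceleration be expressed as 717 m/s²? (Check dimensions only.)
Yes

acceleration has SI base units: m / s^2
m/s² reduces to the same SI base units, so it is a valid unit for acceleration.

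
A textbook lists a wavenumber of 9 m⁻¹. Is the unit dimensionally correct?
Yes

wavenumber has SI base units: 1 / m
m⁻¹ reduces to the same SI base units, so it is a valid unit for wavenumber.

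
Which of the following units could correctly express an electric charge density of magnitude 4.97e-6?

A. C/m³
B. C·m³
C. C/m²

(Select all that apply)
A

electric charge density has SI base units: A * s / m^3

Checking each option against A * s / m^3:
  A. C/m³: ✓ matches
  B. C·m³: ✗ does not match
  C. C/m²: ✗ does not match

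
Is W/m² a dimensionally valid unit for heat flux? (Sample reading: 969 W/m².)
Yes

heat flux has SI base units: kg / s^3
W/m² reduces to the same SI base units, so it is a valid unit for heat flux.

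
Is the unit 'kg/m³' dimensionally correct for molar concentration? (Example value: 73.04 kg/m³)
No

molar concentration has SI base units: mol / m^3
kg/m³ does NOT reduce to mol / m^3; a valid unit for molar concentration would be e.g. mol/m³.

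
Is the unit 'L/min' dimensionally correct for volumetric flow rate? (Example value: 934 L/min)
Yes

volumetric flow rate has SI base units: m^3 / s
L/min reduces to the same SI base units, so it is a valid unit for volumetric flow rate.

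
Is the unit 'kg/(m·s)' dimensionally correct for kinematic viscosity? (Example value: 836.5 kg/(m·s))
No

kinematic viscosity has SI base units: m^2 / s
kg/(m·s) does NOT reduce to m^2 / s; a valid unit for kinematic viscosity would be e.g. m²/s.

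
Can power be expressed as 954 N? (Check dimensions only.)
No

power has SI base units: kg * m^2 / s^3
N does NOT reduce to kg * m^2 / s^3; a valid unit for power would be e.g. W.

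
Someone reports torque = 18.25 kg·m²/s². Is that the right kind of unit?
Yes

torque has SI base units: kg * m^2 / s^2
kg·m²/s² reduces to the same SI base units, so it is a valid unit for torque.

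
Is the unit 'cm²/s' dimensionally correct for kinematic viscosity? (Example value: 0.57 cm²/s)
Yes

kinematic viscosity has SI base units: m^2 / s
cm²/s reduces to the same SI base units, so it is a valid unit for kinematic viscosity.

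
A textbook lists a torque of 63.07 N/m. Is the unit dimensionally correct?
No

torque has SI base units: kg * m^2 / s^2
N/m does NOT reduce to kg * m^2 / s^2; a valid unit for torque would be e.g. N·m.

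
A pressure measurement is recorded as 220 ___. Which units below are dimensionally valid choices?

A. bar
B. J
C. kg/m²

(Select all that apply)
A

pressure has SI base units: kg / (m * s^2)

Checking each option against kg / (m * s^2):
  A. bar: ✓ matches
  B. J: ✗ does not match
  C. kg/m²: ✗ does not match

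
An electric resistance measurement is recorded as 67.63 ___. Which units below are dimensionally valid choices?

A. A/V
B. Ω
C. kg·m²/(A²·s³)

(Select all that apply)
B, C

electric resistance has SI base units: kg * m^2 / (A^2 * s^3)

Checking each option against kg * m^2 / (A^2 * s^3):
  A. A/V: ✗ does not match
  B. Ω: ✓ matches
  C. kg·m²/(A²·s³): ✓ matches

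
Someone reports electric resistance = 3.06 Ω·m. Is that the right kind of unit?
No

electric resistance has SI base units: kg * m^2 / (A^2 * s^3)
Ω·m does NOT reduce to kg * m^2 / (A^2 * s^3); a valid unit for electric resistance would be e.g. Ω.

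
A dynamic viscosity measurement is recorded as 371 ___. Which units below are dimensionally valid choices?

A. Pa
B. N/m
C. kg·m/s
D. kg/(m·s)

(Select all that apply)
D

dynamic viscosity has SI base units: kg / (m * s)

Checking each option against kg / (m * s):
  A. Pa: ✗ does not match
  B. N/m: ✗ does not match
  C. kg·m/s: ✗ does not match
  D. kg/(m·s): ✓ matches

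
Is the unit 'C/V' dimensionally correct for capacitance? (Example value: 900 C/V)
Yes

capacitance has SI base units: A^2 * s^4 / (kg * m^2)
C/V reduces to the same SI base units, so it is a valid unit for capacitance.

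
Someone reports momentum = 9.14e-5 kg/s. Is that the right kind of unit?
No

momentum has SI base units: kg * m / s
kg/s does NOT reduce to kg * m / s; a valid unit for momentum would be e.g. kg·m/s.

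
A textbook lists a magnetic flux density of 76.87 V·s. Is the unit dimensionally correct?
No

magnetic flux density has SI base units: kg / (A * s^2)
V·s does NOT reduce to kg / (A * s^2); a valid unit for magnetic flux density would be e.g. T.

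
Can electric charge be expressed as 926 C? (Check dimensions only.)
Yes

electric charge has SI base units: A * s
C reduces to the same SI base units, so it is a valid unit for electric charge.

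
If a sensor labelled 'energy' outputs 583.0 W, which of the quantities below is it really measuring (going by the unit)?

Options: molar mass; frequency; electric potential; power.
power

energy should have units dimensionally equivalent to kg * m^2 / s^2 (e.g. J).
The given unit 'W' reduces to kg * m^2 / s^3. Of the listed options, that is the dimensionality of power.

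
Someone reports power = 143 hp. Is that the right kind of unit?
Yes

power has SI base units: kg * m^2 / s^3
hp reduces to the same SI base units, so it is a valid unit for power.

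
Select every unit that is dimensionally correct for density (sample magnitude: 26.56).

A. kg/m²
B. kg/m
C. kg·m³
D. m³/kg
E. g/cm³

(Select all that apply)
E

density has SI base units: kg / m^3

Checking each option against kg / m^3:
  A. kg/m²: ✗ does not match
  B. kg/m: ✗ does not match
  C. kg·m³: ✗ does not match
  D. m³/kg: ✗ does not match
  E. g/cm³: ✓ matches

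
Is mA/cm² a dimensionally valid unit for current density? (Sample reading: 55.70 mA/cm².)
Yes

current density has SI base units: A / m^2
mA/cm² reduces to the same SI base units, so it is a valid unit for current density.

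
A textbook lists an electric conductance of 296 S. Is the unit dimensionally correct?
Yes

electric conductance has SI base units: A^2 * s^3 / (kg * m^2)
S reduces to the same SI base units, so it is a valid unit for electric conductance.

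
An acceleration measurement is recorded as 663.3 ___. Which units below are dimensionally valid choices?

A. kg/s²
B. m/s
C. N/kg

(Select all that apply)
C

acceleration has SI base units: m / s^2

Checking each option against m / s^2:
  A. kg/s²: ✗ does not match
  B. m/s: ✗ does not match
  C. N/kg: ✓ matches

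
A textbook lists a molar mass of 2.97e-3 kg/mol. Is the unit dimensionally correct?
Yes

molar mass has SI base units: kg / mol
kg/mol reduces to the same SI base units, so it is a valid unit for molar mass.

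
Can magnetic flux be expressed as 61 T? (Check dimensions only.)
No

magnetic flux has SI base units: kg * m^2 / (A * s^2)
T does NOT reduce to kg * m^2 / (A * s^2); a valid unit for magnetic flux would be e.g. Wb.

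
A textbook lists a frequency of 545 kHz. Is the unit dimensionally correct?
Yes

frequency has SI base units: 1 / s
kHz reduces to the same SI base units, so it is a valid unit for frequency.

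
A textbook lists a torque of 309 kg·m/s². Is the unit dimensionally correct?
No

torque has SI base units: kg * m^2 / s^2
kg·m/s² does NOT reduce to kg * m^2 / s^2; a valid unit for torque would be e.g. N·m.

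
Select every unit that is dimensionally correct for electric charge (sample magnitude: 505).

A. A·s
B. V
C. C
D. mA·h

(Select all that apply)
A, C, D

electric charge has SI base units: A * s

Checking each option against A * s:
  A. A·s: ✓ matches
  B. V: ✗ does not match
  C. C: ✓ matches
  D. mA·h: ✓ matches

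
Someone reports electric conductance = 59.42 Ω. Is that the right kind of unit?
No

electric conductance has SI base units: A^2 * s^3 / (kg * m^2)
Ω does NOT reduce to A^2 * s^3 / (kg * m^2); a valid unit for electric conductance would be e.g. S.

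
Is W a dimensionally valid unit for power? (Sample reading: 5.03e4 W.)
Yes

power has SI base units: kg * m^2 / s^3
W reduces to the same SI base units, so it is a valid unit for power.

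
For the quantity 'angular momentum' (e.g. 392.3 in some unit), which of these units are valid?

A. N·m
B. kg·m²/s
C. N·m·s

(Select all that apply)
B, C

angular momentum has SI base units: kg * m^2 / s

Checking each option against kg * m^2 / s:
  A. N·m: ✗ does not match
  B. kg·m²/s: ✓ matches
  C. N·m·s: ✓ matches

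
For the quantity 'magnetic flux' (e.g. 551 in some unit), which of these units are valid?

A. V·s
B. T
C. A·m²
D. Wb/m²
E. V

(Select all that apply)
A

magnetic flux has SI base units: kg * m^2 / (A * s^2)

Checking each option against kg * m^2 / (A * s^2):
  A. V·s: ✓ matches
  B. T: ✗ does not match
  C. A·m²: ✗ does not match
  D. Wb/m²: ✗ does not match
  E. V: ✗ does not match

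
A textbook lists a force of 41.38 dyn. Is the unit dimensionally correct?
Yes

force has SI base units: kg * m / s^2
dyn reduces to the same SI base units, so it is a valid unit for force.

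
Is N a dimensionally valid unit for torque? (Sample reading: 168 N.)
No

torque has SI base units: kg * m^2 / s^2
N does NOT reduce to kg * m^2 / s^2; a valid unit for torque would be e.g. N·m.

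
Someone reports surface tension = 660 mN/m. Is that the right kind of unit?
Yes

surface tension has SI base units: kg / s^2
mN/m reduces to the same SI base units, so it is a valid unit for surface tension.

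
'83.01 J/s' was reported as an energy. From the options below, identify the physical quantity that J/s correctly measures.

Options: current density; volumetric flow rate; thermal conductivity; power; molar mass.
power

energy should have units dimensionally equivalent to kg * m^2 / s^2 (e.g. J).
The given unit 'J/s' reduces to kg * m^2 / s^3. Of the listed options, that is the dimensionality of power.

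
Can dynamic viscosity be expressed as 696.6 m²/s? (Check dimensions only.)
No

dynamic viscosity has SI base units: kg / (m * s)
m²/s does NOT reduce to kg / (m * s); a valid unit for dynamic viscosity would be e.g. Pa·s.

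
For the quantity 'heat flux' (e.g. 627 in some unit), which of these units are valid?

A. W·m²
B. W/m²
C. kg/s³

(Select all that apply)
B, C

heat flux has SI base units: kg / s^3

Checking each option against kg / s^3:
  A. W·m²: ✗ does not match
  B. W/m²: ✓ matches
  C. kg/s³: ✓ matches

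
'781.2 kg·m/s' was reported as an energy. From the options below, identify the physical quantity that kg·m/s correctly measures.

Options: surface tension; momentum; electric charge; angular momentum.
momentum

energy should have units dimensionally equivalent to kg * m^2 / s^2 (e.g. J).
The given unit 'kg·m/s' reduces to kg * m / s. Of the listed options, that is the dimensionality of momentum.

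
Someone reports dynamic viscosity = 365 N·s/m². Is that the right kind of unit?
Yes

dynamic viscosity has SI base units: kg / (m * s)
N·s/m² reduces to the same SI base units, so it is a valid unit for dynamic viscosity.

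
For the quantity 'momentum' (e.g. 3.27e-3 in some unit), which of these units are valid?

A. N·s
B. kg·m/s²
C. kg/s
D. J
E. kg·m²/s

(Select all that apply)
A

momentum has SI base units: kg * m / s

Checking each option against kg * m / s:
  A. N·s: ✓ matches
  B. kg·m/s²: ✗ does not match
  C. kg/s: ✗ does not match
  D. J: ✗ does not match
  E. kg·m²/s: ✗ does not match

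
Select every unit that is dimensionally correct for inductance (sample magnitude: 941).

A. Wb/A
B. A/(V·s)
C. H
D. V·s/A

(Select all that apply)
A, C, D

inductance has SI base units: kg * m^2 / (A^2 * s^2)

Checking each option against kg * m^2 / (A^2 * s^2):
  A. Wb/A: ✓ matches
  B. A/(V·s): ✗ does not match
  C. H: ✓ matches
  D. V·s/A: ✓ matches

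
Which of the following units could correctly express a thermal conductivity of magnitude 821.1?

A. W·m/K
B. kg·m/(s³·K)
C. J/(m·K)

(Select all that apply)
B

thermal conductivity has SI base units: kg * m / (s^3 * K)

Checking each option against kg * m / (s^3 * K):
  A. W·m/K: ✗ does not match
  B. kg·m/(s³·K): ✓ matches
  C. J/(m·K): ✗ does not match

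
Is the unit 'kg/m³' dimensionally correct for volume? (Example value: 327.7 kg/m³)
No

volume has SI base units: m^3
kg/m³ does NOT reduce to m^3; a valid unit for volume would be e.g. m³.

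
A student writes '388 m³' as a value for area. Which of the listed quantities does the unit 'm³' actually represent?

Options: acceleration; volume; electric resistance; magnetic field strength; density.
volume

area should have units dimensionally equivalent to m^2 (e.g. m²).
The given unit 'm³' reduces to m^3. Of the listed options, that is the dimensionality of volume.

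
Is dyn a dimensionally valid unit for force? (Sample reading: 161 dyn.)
Yes

force has SI base units: kg * m / s^2
dyn reduces to the same SI base units, so it is a valid unit for force.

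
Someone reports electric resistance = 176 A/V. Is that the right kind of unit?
No

electric resistance has SI base units: kg * m^2 / (A^2 * s^3)
A/V does NOT reduce to kg * m^2 / (A^2 * s^3); a valid unit for electric resistance would be e.g. Ω.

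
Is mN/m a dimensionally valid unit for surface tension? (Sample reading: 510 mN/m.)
Yes

surface tension has SI base units: kg / s^2
mN/m reduces to the same SI base units, so it is a valid unit for surface tension.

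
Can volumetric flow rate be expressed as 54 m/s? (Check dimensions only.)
No

volumetric flow rate has SI base units: m^3 / s
m/s does NOT reduce to m^3 / s; a valid unit for volumetric flow rate would be e.g. m³/s.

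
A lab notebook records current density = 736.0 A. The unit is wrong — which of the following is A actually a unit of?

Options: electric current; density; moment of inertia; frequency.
electric current

current density should have units dimensionally equivalent to A / m^2 (e.g. A/m²).
The given unit 'A' reduces to A. Of the listed options, that is the dimensionality of electric current.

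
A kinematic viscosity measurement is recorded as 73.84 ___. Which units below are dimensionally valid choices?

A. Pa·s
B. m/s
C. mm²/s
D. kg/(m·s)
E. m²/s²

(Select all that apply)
C

kinematic viscosity has SI base units: m^2 / s

Checking each option against m^2 / s:
  A. Pa·s: ✗ does not match
  B. m/s: ✗ does not match
  C. mm²/s: ✓ matches
  D. kg/(m·s): ✗ does not match
  E. m²/s²: ✗ does not match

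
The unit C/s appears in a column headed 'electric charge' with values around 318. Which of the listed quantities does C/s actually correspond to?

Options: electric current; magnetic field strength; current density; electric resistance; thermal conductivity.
electric current

electric charge should have units dimensionally equivalent to A * s (e.g. C).
The given unit 'C/s' reduces to A. Of the listed options, that is the dimensionality of electric current.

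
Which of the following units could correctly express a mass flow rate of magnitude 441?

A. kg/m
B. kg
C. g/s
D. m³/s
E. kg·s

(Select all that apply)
C

mass flow rate has SI base units: kg / s

Checking each option against kg / s:
  A. kg/m: ✗ does not match
  B. kg: ✗ does not match
  C. g/s: ✓ matches
  D. m³/s: ✗ does not match
  E. kg·s: ✗ does not match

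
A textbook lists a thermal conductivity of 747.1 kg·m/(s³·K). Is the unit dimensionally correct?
Yes

thermal conductivity has SI base units: kg * m / (s^3 * K)
kg·m/(s³·K) reduces to the same SI base units, so it is a valid unit for thermal conductivity.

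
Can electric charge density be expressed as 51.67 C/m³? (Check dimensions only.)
Yes

electric charge density has SI base units: A * s / m^3
C/m³ reduces to the same SI base units, so it is a valid unit for electric charge density.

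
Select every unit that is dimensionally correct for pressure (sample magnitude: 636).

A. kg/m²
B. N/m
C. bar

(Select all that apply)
C

pressure has SI base units: kg / (m * s^2)

Checking each option against kg / (m * s^2):
  A. kg/m²: ✗ does not match
  B. N/m: ✗ does not match
  C. bar: ✓ matches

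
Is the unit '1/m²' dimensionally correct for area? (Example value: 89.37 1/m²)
No

area has SI base units: m^2
1/m² does NOT reduce to m^2; a valid unit for area would be e.g. m².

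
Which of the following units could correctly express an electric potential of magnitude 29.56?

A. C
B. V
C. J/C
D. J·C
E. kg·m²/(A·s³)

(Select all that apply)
B, C, E

electric potential has SI base units: kg * m^2 / (A * s^3)

Checking each option against kg * m^2 / (A * s^3):
  A. C: ✗ does not match
  B. V: ✓ matches
  C. J/C: ✓ matches
  D. J·C: ✗ does not match
  E. kg·m²/(A·s³): ✓ matches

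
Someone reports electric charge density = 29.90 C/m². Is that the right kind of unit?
No

electric charge density has SI base units: A * s / m^3
C/m² does NOT reduce to A * s / m^3; a valid unit for electric charge density would be e.g. C/m³.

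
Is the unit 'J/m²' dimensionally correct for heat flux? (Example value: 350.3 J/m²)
No

heat flux has SI base units: kg / s^3
J/m² does NOT reduce to kg / s^3; a valid unit for heat flux would be e.g. W/m².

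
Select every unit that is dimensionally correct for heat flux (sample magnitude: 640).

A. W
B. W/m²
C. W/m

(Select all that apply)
B

heat flux has SI base units: kg / s^3

Checking each option against kg / s^3:
  A. W: ✗ does not match
  B. W/m²: ✓ matches
  C. W/m: ✗ does not match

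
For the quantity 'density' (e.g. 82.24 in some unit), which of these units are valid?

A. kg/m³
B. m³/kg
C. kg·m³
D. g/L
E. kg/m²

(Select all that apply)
A, D

density has SI base units: kg / m^3

Checking each option against kg / m^3:
  A. kg/m³: ✓ matches
  B. m³/kg: ✗ does not match
  C. kg·m³: ✗ does not match
  D. g/L: ✓ matches
  E. kg/m²: ✗ does not match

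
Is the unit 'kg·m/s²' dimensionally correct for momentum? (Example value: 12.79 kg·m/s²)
No

momentum has SI base units: kg * m / s
kg·m/s² does NOT reduce to kg * m / s; a valid unit for momentum would be e.g. kg·m/s.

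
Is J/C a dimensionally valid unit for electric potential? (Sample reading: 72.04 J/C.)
Yes

electric potential has SI base units: kg * m^2 / (A * s^3)
J/C reduces to the same SI base units, so it is a valid unit for electric potential.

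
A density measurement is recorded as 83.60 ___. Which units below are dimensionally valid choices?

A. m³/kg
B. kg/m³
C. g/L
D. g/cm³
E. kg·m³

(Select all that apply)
B, C, D

density has SI base units: kg / m^3

Checking each option against kg / m^3:
  A. m³/kg: ✗ does not match
  B. kg/m³: ✓ matches
  C. g/L: ✓ matches
  D. g/cm³: ✓ matches
  E. kg·m³: ✗ does not match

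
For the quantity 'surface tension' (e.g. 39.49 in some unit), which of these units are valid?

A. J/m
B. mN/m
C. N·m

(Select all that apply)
B

surface tension has SI base units: kg / s^2

Checking each option against kg / s^2:
  A. J/m: ✗ does not match
  B. mN/m: ✓ matches
  C. N·m: ✗ does not match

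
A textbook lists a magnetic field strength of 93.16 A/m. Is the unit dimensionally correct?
Yes

magnetic field strength has SI base units: A / m
A/m reduces to the same SI base units, so it is a valid unit for magnetic field strength.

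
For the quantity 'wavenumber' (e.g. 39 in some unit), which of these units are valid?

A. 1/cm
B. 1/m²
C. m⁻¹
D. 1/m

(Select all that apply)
A, C, D

wavenumber has SI base units: 1 / m

Checking each option against 1 / m:
  A. 1/cm: ✓ matches
  B. 1/m²: ✗ does not match
  C. m⁻¹: ✓ matches
  D. 1/m: ✓ matches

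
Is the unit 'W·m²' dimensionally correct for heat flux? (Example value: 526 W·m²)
No

heat flux has SI base units: kg / s^3
W·m² does NOT reduce to kg / s^3; a valid unit for heat flux would be e.g. W/m².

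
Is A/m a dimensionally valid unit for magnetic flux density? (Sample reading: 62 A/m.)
No

magnetic flux density has SI base units: kg / (A * s^2)
A/m does NOT reduce to kg / (A * s^2); a valid unit for magnetic flux density would be e.g. T.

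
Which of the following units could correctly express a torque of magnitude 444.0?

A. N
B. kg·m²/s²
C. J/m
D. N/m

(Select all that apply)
B

torque has SI base units: kg * m^2 / s^2

Checking each option against kg * m^2 / s^2:
  A. N: ✗ does not match
  B. kg·m²/s²: ✓ matches
  C. J/m: ✗ does not match
  D. N/m: ✗ does not match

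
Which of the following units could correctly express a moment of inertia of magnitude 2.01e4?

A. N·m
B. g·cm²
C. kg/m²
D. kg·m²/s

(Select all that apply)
B

moment of inertia has SI base units: kg * m^2

Checking each option against kg * m^2:
  A. N·m: ✗ does not match
  B. g·cm²: ✓ matches
  C. kg/m²: ✗ does not match
  D. kg·m²/s: ✗ does not match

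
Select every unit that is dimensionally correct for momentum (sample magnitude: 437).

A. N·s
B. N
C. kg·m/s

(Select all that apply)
A, C

momentum has SI base units: kg * m / s

Checking each option against kg * m / s:
  A. N·s: ✓ matches
  B. N: ✗ does not match
  C. kg·m/s: ✓ matches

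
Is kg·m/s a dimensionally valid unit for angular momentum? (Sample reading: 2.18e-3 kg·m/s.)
No

angular momentum has SI base units: kg * m^2 / s
kg·m/s does NOT reduce to kg * m^2 / s; a valid unit for angular momentum would be e.g. kg·m²/s.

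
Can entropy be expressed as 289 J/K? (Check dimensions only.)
Yes

entropy has SI base units: kg * m^2 / (s^2 * K)
J/K reduces to the same SI base units, so it is a valid unit for entropy.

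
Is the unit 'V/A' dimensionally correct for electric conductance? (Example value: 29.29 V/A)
No

electric conductance has SI base units: A^2 * s^3 / (kg * m^2)
V/A does NOT reduce to A^2 * s^3 / (kg * m^2); a valid unit for electric conductance would be e.g. S.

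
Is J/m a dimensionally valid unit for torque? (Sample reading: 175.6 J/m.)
No

torque has SI base units: kg * m^2 / s^2
J/m does NOT reduce to kg * m^2 / s^2; a valid unit for torque would be e.g. N·m.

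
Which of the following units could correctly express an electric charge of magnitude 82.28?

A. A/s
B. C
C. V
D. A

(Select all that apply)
B

electric charge has SI base units: A * s

Checking each option against A * s:
  A. A/s: ✗ does not match
  B. C: ✓ matches
  C. V: ✗ does not match
  D. A: ✗ does not match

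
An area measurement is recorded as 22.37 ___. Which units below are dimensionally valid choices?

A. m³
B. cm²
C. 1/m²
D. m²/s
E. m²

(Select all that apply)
B, E

area has SI base units: m^2

Checking each option against m^2:
  A. m³: ✗ does not match
  B. cm²: ✓ matches
  C. 1/m²: ✗ does not match
  D. m²/s: ✗ does not match
  E. m²: ✓ matches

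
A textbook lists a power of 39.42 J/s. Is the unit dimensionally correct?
Yes

power has SI base units: kg * m^2 / s^3
J/s reduces to the same SI base units, so it is a valid unit for power.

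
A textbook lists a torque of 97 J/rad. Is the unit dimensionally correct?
Yes

torque has SI base units: kg * m^2 / s^2
J/rad reduces to the same SI base units, so it is a valid unit for torque.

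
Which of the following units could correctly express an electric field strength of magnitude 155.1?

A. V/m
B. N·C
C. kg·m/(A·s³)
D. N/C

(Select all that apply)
A, C, D

electric field strength has SI base units: kg * m / (A * s^3)

Checking each option against kg * m / (A * s^3):
  A. V/m: ✓ matches
  B. N·C: ✗ does not match
  C. kg·m/(A·s³): ✓ matches
  D. N/C: ✓ matches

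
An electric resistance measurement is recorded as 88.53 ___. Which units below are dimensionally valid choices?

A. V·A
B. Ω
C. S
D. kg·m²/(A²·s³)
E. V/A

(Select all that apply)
B, D, E

electric resistance has SI base units: kg * m^2 / (A^2 * s^3)

Checking each option against kg * m^2 / (A^2 * s^3):
  A. V·A: ✗ does not match
  B. Ω: ✓ matches
  C. S: ✗ does not match
  D. kg·m²/(A²·s³): ✓ matches
  E. V/A: ✓ matches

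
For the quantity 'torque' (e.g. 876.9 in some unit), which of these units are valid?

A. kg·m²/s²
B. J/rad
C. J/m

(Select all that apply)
A, B

torque has SI base units: kg * m^2 / s^2

Checking each option against kg * m^2 / s^2:
  A. kg·m²/s²: ✓ matches
  B. J/rad: ✓ matches
  C. J/m: ✗ does not match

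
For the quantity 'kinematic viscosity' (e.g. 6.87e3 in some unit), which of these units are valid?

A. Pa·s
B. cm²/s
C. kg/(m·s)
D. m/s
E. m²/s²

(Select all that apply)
B

kinematic viscosity has SI base units: m^2 / s

Checking each option against m^2 / s:
  A. Pa·s: ✗ does not match
  B. cm²/s: ✓ matches
  C. kg/(m·s): ✗ does not match
  D. m/s: ✗ does not match
  E. m²/s²: ✗ does not match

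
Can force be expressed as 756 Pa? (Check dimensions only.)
No

force has SI base units: kg * m / s^2
Pa does NOT reduce to kg * m / s^2; a valid unit for force would be e.g. N.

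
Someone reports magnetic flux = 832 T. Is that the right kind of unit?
No

magnetic flux has SI base units: kg * m^2 / (A * s^2)
T does NOT reduce to kg * m^2 / (A * s^2); a valid unit for magnetic flux would be e.g. Wb.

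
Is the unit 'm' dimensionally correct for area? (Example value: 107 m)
No

area has SI base units: m^2
m does NOT reduce to m^2; a valid unit for area would be e.g. m².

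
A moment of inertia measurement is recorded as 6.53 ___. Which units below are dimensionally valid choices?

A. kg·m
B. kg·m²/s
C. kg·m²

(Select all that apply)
C

moment of inertia has SI base units: kg * m^2

Checking each option against kg * m^2:
  A. kg·m: ✗ does not match
  B. kg·m²/s: ✗ does not match
  C. kg·m²: ✓ matches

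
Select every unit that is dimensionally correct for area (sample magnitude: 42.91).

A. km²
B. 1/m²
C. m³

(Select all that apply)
A

area has SI base units: m^2

Checking each option against m^2:
  A. km²: ✓ matches
  B. 1/m²: ✗ does not match
  C. m³: ✗ does not match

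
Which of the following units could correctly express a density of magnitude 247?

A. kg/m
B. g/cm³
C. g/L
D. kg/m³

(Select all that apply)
B, C, D

density has SI base units: kg / m^3

Checking each option against kg / m^3:
  A. kg/m: ✗ does not match
  B. g/cm³: ✓ matches
  C. g/L: ✓ matches
  D. kg/m³: ✓ matches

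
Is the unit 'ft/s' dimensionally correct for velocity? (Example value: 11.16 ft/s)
Yes

velocity has SI base units: m / s
ft/s reduces to the same SI base units, so it is a valid unit for velocity.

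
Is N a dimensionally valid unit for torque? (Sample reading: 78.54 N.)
No

torque has SI base units: kg * m^2 / s^2
N does NOT reduce to kg * m^2 / s^2; a valid unit for torque would be e.g. N·m.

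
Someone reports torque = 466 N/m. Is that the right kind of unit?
No

torque has SI base units: kg * m^2 / s^2
N/m does NOT reduce to kg * m^2 / s^2; a valid unit for torque would be e.g. N·m.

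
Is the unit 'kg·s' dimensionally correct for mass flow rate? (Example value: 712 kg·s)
No

mass flow rate has SI base units: kg / s
kg·s does NOT reduce to kg / s; a valid unit for mass flow rate would be e.g. kg/s.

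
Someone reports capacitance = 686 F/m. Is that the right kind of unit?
No

capacitance has SI base units: A^2 * s^4 / (kg * m^2)
F/m does NOT reduce to A^2 * s^4 / (kg * m^2); a valid unit for capacitance would be e.g. F.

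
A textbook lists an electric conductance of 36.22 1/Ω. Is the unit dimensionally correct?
Yes

electric conductance has SI base units: A^2 * s^3 / (kg * m^2)
1/Ω reduces to the same SI base units, so it is a valid unit for electric conductance.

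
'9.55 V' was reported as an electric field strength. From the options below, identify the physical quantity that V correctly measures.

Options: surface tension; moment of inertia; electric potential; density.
electric potential

electric field strength should have units dimensionally equivalent to kg * m / (A * s^3) (e.g. V/m).
The given unit 'V' reduces to kg * m^2 / (A * s^3). Of the listed options, that is the dimensionality of electric potential.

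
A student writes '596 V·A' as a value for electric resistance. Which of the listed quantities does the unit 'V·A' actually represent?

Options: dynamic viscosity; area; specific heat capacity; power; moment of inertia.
power

electric resistance should have units dimensionally equivalent to kg * m^2 / (A^2 * s^3) (e.g. Ω).
The given unit 'V·A' reduces to kg * m^2 / s^3. Of the listed options, that is the dimensionality of power.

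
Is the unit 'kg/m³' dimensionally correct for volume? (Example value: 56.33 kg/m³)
No

volume has SI base units: m^3
kg/m³ does NOT reduce to m^3; a valid unit for volume would be e.g. m³.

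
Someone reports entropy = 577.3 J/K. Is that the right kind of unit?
Yes

entropy has SI base units: kg * m^2 / (s^2 * K)
J/K reduces to the same SI base units, so it is a valid unit for entropy.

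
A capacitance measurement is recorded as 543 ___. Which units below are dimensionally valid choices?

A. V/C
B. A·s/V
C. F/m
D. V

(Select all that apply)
B

capacitance has SI base units: A^2 * s^4 / (kg * m^2)

Checking each option against A^2 * s^4 / (kg * m^2):
  A. V/C: ✗ does not match
  B. A·s/V: ✓ matches
  C. F/m: ✗ does not match
  D. V: ✗ does not match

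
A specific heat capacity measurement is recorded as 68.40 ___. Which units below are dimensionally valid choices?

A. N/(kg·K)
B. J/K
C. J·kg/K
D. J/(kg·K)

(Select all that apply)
D

specific heat capacity has SI base units: m^2 / (s^2 * K)

Checking each option against m^2 / (s^2 * K):
  A. N/(kg·K): ✗ does not match
  B. J/K: ✗ does not match
  C. J·kg/K: ✗ does not match
  D. J/(kg·K): ✓ matches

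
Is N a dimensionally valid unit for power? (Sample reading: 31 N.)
No

power has SI base units: kg * m^2 / s^3
N does NOT reduce to kg * m^2 / s^3; a valid unit for power would be e.g. W.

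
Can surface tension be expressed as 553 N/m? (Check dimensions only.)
Yes

surface tension has SI base units: kg / s^2
N/m reduces to the same SI base units, so it is a valid unit for surface tension.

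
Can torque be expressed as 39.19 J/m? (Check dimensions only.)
No

torque has SI base units: kg * m^2 / s^2
J/m does NOT reduce to kg * m^2 / s^2; a valid unit for torque would be e.g. N·m.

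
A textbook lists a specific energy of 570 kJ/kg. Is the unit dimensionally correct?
Yes

specific energy has SI base units: m^2 / s^2
kJ/kg reduces to the same SI base units, so it is a valid unit for specific energy.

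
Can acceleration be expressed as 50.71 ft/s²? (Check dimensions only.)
Yes

acceleration has SI base units: m / s^2
ft/s² reduces to the same SI base units, so it is a valid unit for acceleration.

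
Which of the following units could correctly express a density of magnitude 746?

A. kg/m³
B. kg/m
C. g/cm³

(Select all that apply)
A, C

density has SI base units: kg / m^3

Checking each option against kg / m^3:
  A. kg/m³: ✓ matches
  B. kg/m: ✗ does not match
  C. g/cm³: ✓ matches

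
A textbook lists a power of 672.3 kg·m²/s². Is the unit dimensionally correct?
No

power has SI base units: kg * m^2 / s^3
kg·m²/s² does NOT reduce to kg * m^2 / s^3; a valid unit for power would be e.g. W.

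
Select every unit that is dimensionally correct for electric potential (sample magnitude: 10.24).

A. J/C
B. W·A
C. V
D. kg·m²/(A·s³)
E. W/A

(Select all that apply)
A, C, D, E

electric potential has SI base units: kg * m^2 / (A * s^3)

Checking each option against kg * m^2 / (A * s^3):
  A. J/C: ✓ matches
  B. W·A: ✗ does not match
  C. V: ✓ matches
  D. kg·m²/(A·s³): ✓ matches
  E. W/A: ✓ matches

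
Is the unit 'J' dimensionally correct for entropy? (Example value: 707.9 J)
No

entropy has SI base units: kg * m^2 / (s^2 * K)
J does NOT reduce to kg * m^2 / (s^2 * K); a valid unit for entropy would be e.g. J/K.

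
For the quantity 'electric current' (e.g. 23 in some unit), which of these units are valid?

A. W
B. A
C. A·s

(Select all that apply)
B

electric current has SI base units: A

Checking each option against A:
  A. W: ✗ does not match
  B. A: ✓ matches
  C. A·s: ✗ does not match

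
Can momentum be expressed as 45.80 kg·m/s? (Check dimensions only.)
Yes

momentum has SI base units: kg * m / s
kg·m/s reduces to the same SI base units, so it is a valid unit for momentum.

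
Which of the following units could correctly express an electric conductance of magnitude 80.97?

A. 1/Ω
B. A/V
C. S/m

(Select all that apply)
A, B

electric conductance has SI base units: A^2 * s^3 / (kg * m^2)

Checking each option against A^2 * s^3 / (kg * m^2):
  A. 1/Ω: ✓ matches
  B. A/V: ✓ matches
  C. S/m: ✗ does not match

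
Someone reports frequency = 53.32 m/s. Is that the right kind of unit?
No

frequency has SI base units: 1 / s
m/s does NOT reduce to 1 / s; a valid unit for frequency would be e.g. Hz.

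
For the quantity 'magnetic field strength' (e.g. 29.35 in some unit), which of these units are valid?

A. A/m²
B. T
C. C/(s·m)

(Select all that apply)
C

magnetic field strength has SI base units: A / m

Checking each option against A / m:
  A. A/m²: ✗ does not match
  B. T: ✗ does not match
  C. C/(s·m): ✓ matches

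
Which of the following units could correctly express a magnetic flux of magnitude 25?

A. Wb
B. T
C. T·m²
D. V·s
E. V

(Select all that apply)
A, C, D

magnetic flux has SI base units: kg * m^2 / (A * s^2)

Checking each option against kg * m^2 / (A * s^2):
  A. Wb: ✓ matches
  B. T: ✗ does not match
  C. T·m²: ✓ matches
  D. V·s: ✓ matches
  E. V: ✗ does not match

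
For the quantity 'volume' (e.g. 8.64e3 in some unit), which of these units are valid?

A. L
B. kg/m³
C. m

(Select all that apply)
A

volume has SI base units: m^3

Checking each option against m^3:
  A. L: ✓ matches
  B. kg/m³: ✗ does not match
  C. m: ✗ does not match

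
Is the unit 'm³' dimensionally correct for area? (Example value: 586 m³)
No

area has SI base units: m^2
m³ does NOT reduce to m^2; a valid unit for area would be e.g. m².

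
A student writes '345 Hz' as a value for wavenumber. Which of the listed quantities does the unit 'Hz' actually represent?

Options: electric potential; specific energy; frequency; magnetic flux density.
frequency

wavenumber should have units dimensionally equivalent to 1 / m (e.g. 1/m).
The given unit 'Hz' reduces to 1 / s. Of the listed options, that is the dimensionality of frequency.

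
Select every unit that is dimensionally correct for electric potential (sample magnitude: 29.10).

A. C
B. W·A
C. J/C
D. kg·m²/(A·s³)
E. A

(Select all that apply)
C, D

electric potential has SI base units: kg * m^2 / (A * s^3)

Checking each option against kg * m^2 / (A * s^3):
  A. C: ✗ does not match
  B. W·A: ✗ does not match
  C. J/C: ✓ matches
  D. kg·m²/(A·s³): ✓ matches
  E. A: ✗ does not match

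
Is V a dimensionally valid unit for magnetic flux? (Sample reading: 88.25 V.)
No

magnetic flux has SI base units: kg * m^2 / (A * s^2)
V does NOT reduce to kg * m^2 / (A * s^2); a valid unit for magnetic flux would be e.g. Wb.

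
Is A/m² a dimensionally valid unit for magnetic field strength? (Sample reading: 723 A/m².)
No

magnetic field strength has SI base units: A / m
A/m² does NOT reduce to A / m; a valid unit for magnetic field strength would be e.g. A/m.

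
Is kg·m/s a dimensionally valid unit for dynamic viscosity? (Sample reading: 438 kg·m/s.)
No

dynamic viscosity has SI base units: kg / (m * s)
kg·m/s does NOT reduce to kg / (m * s); a valid unit for dynamic viscosity would be e.g. Pa·s.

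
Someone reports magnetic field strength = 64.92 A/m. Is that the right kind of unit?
Yes

magnetic field strength has SI base units: A / m
A/m reduces to the same SI base units, so it is a valid unit for magnetic field strength.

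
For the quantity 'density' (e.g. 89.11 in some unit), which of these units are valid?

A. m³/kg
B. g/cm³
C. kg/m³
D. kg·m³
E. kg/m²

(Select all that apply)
B, C

density has SI base units: kg / m^3

Checking each option against kg / m^3:
  A. m³/kg: ✗ does not match
  B. g/cm³: ✓ matches
  C. kg/m³: ✓ matches
  D. kg·m³: ✗ does not match
  E. kg/m²: ✗ does not match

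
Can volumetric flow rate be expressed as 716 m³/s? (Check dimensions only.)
Yes

volumetric flow rate has SI base units: m^3 / s
m³/s reduces to the same SI base units, so it is a valid unit for volumetric flow rate.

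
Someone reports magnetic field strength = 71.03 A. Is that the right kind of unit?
No

magnetic field strength has SI base units: A / m
A does NOT reduce to A / m; a valid unit for magnetic field strength would be e.g. A/m.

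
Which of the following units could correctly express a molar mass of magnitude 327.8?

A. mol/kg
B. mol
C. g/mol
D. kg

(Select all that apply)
C

molar mass has SI base units: kg / mol

Checking each option against kg / mol:
  A. mol/kg: ✗ does not match
  B. mol: ✗ does not match
  C. g/mol: ✓ matches
  D. kg: ✗ does not match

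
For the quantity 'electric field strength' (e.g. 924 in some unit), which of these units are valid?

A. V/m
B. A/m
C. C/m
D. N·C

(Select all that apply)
A

electric field strength has SI base units: kg * m / (A * s^3)

Checking each option against kg * m / (A * s^3):
  A. V/m: ✓ matches
  B. A/m: ✗ does not match
  C. C/m: ✗ does not match
  D. N·C: ✗ does not match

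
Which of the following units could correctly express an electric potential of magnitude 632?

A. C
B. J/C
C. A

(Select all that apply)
B

electric potential has SI base units: kg * m^2 / (A * s^3)

Checking each option against kg * m^2 / (A * s^3):
  A. C: ✗ does not match
  B. J/C: ✓ matches
  C. A: ✗ does not match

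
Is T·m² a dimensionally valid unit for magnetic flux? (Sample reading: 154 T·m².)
Yes

magnetic flux has SI base units: kg * m^2 / (A * s^2)
T·m² reduces to the same SI base units, so it is a valid unit for magnetic flux.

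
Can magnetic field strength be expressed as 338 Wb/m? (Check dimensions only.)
No

magnetic field strength has SI base units: A / m
Wb/m does NOT reduce to A / m; a valid unit for magnetic field strength would be e.g. A/m.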